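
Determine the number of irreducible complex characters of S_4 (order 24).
5

Why: The number of irreducible complex representations of a finite group equals its number of conjugacy classes. Conjugacy classes in S_4 correspond to cycle types, i.e. partitions of 4; there are p(4) = 5 of them, so S_4 (order 24) has exactly 5 irreducible complex representations.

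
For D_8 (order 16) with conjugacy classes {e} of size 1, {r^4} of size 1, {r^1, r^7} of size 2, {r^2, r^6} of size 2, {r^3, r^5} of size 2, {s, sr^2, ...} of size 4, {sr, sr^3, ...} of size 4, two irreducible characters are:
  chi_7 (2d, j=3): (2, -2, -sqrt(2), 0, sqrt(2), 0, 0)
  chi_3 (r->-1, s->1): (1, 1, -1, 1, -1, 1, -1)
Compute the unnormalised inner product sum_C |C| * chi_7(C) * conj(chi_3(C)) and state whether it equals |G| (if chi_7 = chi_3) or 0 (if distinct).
Sum = 0; so <chi_7, chi_3> = 0 (distinct irreducibles are orthogonal).

Explanation: Compute term by term over conjugacy classes (|C| * chi_7(C) * conj(chi_3(C))):
  1*(2)*conj(1) + 1*(-2)*conj(1) + 2*(-sqrt(2))*conj(-1) + 2*(0)*conj(1) + 2*(sqrt(2))*conj(-1) + 4*(0)*conj(1) + 4*(0)*conj(-1)
  = (2) + (-2) + (2*sqrt(2)) + (0) + (-2*sqrt(2)) + (0) + (0)
  = 0.
Dividing by |G| = 16 gives 0/16 = 0, matching the row-orthogonality relation <chi_7, chi_3> = [chi_7 = chi_3].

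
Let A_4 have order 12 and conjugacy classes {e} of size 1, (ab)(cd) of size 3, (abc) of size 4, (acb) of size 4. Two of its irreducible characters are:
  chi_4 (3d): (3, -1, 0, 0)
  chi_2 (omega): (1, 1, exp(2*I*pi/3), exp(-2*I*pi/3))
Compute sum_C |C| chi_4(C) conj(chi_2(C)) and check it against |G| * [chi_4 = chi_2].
Sum = 0; so <chi_4, chi_2> = 0 (distinct irreducibles are orthogonal).

Working: Compute term by term over conjugacy classes (|C| * chi_4(C) * conj(chi_2(C))):
  1*(3)*conj(1) + 3*(-1)*conj(1) + 4*(0)*conj(exp(2*I*pi/3)) + 4*(0)*conj(exp(-2*I*pi/3))
  = (3) + (-3) + (0) + (0)
  = 0.
(Exp terms are combined using exp(i*s)*conj(exp(i*t)) = exp(i*(s-t)), and sums of them are collapsed using the identity that for every m > 1 the m distinct m-th roots of unity sum to 0, e.g. 1 + exp(2*I*pi/3) + exp(-2*I*pi/3) = 0.)
Dividing by |G| = 12 gives 0/12 = 0, matching the row-orthogonality relation <chi_4, chi_2> = [chi_4 = chi_2].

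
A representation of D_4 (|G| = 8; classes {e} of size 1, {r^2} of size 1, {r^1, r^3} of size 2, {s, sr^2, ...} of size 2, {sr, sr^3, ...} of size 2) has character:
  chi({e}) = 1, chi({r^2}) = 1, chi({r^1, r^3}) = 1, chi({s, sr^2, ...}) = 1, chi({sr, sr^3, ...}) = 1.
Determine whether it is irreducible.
Irreducible: <chi, chi> = 1.

Details: <chi, chi> = (1/|G|) sum_C |C| * |chi(C)|^2 = (1/8)[1*|1|^2 + 1*|1|^2 + 2*|1|^2 + 2*|1|^2 + 2*|1|^2]
  = (1/8)[(1) + (1) + (2) + (2) + (2)] = 8/8 = 1.
A character is irreducible iff <chi, chi> = 1, so this representation is irreducible.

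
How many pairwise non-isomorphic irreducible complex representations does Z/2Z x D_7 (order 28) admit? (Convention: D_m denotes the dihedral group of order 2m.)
10

The number of irreducible complex representations of a finite group equals its number of conjugacy classes. For a direct product, #classes(G x H) = #classes(G) * #classes(H). Z/2Z has 2 classes (abelian), D_7 has 5 classes, so 2 * 5 = 10, so Z/2Z x D_7 (order 28) has exactly 10 irreducible complex representations.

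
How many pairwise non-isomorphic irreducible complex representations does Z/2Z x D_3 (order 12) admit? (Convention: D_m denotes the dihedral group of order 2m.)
6

The number of irreducible complex representations of a finite group equals its number of conjugacy classes. For a direct product, #classes(G x H) = #classes(G) * #classes(H). Z/2Z has 2 classes (abelian), D_3 has 3 classes, so 2 * 3 = 6, so Z/2Z x D_3 (order 12) has exactly 6 irreducible complex representations.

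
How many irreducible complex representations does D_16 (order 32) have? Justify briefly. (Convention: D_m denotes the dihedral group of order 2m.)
11

Argument: The number of irreducible complex representations of a finite group equals its number of conjugacy classes. D_16 has 11 conjugacy classes (n/2 + 3 for n even), so D_16 (order 32) has exactly 11 irreducible complex representations.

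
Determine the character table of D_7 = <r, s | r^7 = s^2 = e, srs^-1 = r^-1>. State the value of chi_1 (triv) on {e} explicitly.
Conjugacy classes: {e} of size 1, {r^1, r^6} of size 2, {r^2, r^5} of size 2, {r^3, r^4} of size 2, {s, sr, ..., sr^6} of size 7.
Character table:
  irrep \ class              {e} (size 1)  {r^1, r^6} (size 2)  {r^2, r^5} (size 2)  {r^3, r^4} (size 2)  {s, sr, ..., sr^6} (size 7)
  chi_1 (triv)               1             1                    1                    1                    1                          
  chi_2 (sign: r->1, s->-1)  1             1                    1                    1                    -1                         
  chi_3 (2d, j=1)            2             2*cos(2*pi/7)        -2*cos(3*pi/7)       -2*cos(pi/7)         0                          
  chi_4 (2d, j=2)            2             -2*cos(3*pi/7)       -2*cos(pi/7)         2*cos(2*pi/7)        0                          
  chi_5 (2d, j=3)            2             -2*cos(pi/7)         2*cos(2*pi/7)        -2*cos(3*pi/7)       0                          

Spot check: chi_1 (triv) on {e} = 1.

Working: D_7 has order 2*7 = 14 with 5 conjugacy classes, hence 5 irreducibles. Sum of squared dims 1 + 1 + 4 + 4 + 4 = 14 = |G|. Linear characters come from the abelianisation; the 2-dimensional irreps have character r^k -> 2*cos(2*pi*j*k/7), reflections -> 0.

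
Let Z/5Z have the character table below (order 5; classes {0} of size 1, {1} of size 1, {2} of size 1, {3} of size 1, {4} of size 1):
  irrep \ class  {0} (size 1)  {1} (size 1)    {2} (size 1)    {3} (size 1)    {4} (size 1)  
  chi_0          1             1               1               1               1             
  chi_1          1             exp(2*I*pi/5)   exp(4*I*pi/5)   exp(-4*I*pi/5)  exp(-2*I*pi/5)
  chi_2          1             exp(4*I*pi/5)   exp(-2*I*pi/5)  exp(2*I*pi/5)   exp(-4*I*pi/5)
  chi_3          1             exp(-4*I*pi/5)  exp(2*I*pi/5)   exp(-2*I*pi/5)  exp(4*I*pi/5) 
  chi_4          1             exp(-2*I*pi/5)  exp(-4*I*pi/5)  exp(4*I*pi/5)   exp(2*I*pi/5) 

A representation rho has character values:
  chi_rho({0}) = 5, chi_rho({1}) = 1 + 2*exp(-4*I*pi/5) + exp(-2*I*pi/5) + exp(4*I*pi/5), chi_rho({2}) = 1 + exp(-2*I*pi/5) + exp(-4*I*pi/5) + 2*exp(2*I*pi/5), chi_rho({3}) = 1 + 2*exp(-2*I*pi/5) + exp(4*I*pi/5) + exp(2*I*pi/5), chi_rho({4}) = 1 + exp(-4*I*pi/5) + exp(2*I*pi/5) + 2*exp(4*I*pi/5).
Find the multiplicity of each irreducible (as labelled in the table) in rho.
Multiplicities: chi_0: 1, chi_1: 0, chi_2: 1, chi_3: 2, chi_4: 1.

Reasoning: Use <chi_rho, chi> = (1/|G|) sum_C |C| * chi_rho(C) * conj(chi(C)) with |G| = 5 for each irreducible chi in the table:
  <chi_rho, chi_0> = (1/5)[1*(5)*conj(1) + 1*(1 + 2*exp(-4*I*pi/5) + exp(-2*I*pi/5) + exp(4*I*pi/5))*conj(1) + 1*(1 + exp(-2*I*pi/5) + exp(-4*I*pi/5) + 2*exp(2*I*pi/5))*conj(1) + 1*(1 + 2*exp(-2*I*pi/5) + exp(4*I*pi/5) + exp(2*I*pi/5))*conj(1) + 1*(1 + exp(-4*I*pi/5) + exp(2*I*pi/5) + 2*exp(4*I*pi/5))*conj(1)]
      = (1/5)[(5) + (1 + 2*exp(-4*I*pi/5) + exp(-2*I*pi/5) + exp(4*I*pi/5)) + (1 + exp(-2*I*pi/5) + exp(-4*I*pi/5) + 2*exp(2*I*pi/5)) + (1 + 2*exp(-2*I*pi/5) + exp(4*I*pi/5) + exp(2*I*pi/5)) + (1 + exp(-4*I*pi/5) + exp(2*I*pi/5) + 2*exp(4*I*pi/5))] = 5/5 = 1
  <chi_rho, chi_1> = (1/5)[1*(5)*conj(1) + 1*(1 + 2*exp(-4*I*pi/5) + exp(-2*I*pi/5) + exp(4*I*pi/5))*conj(exp(2*I*pi/5)) + 1*(1 + exp(-2*I*pi/5) + exp(-4*I*pi/5) + 2*exp(2*I*pi/5))*conj(exp(4*I*pi/5)) + 1*(1 + 2*exp(-2*I*pi/5) + exp(4*I*pi/5) + exp(2*I*pi/5))*conj(exp(-4*I*pi/5)) + 1*(1 + exp(-4*I*pi/5) + exp(2*I*pi/5) + 2*exp(4*I*pi/5))*conj(exp(-2*I*pi/5))]
      = (1/5)[(5) + (exp(-2*I*pi/5) + exp(-4*I*pi/5) + exp(2*I*pi/5) + 2*exp(4*I*pi/5)) + (2*exp(-2*I*pi/5) + exp(-4*I*pi/5) + exp(4*I*pi/5) + exp(2*I*pi/5)) + (exp(-2*I*pi/5) + exp(-4*I*pi/5) + exp(4*I*pi/5) + 2*exp(2*I*pi/5)) + (2*exp(-4*I*pi/5) + exp(-2*I*pi/5) + exp(4*I*pi/5) + exp(2*I*pi/5))] = 0/5 = 0
  <chi_rho, chi_2> = (1/5)[1*(5)*conj(1) + 1*(1 + 2*exp(-4*I*pi/5) + exp(-2*I*pi/5) + exp(4*I*pi/5))*conj(exp(4*I*pi/5)) + 1*(1 + exp(-2*I*pi/5) + exp(-4*I*pi/5) + 2*exp(2*I*pi/5))*conj(exp(-2*I*pi/5)) + 1*(1 + 2*exp(-2*I*pi/5) + exp(4*I*pi/5) + exp(2*I*pi/5))*conj(exp(2*I*pi/5)) + 1*(1 + exp(-4*I*pi/5) + exp(2*I*pi/5) + 2*exp(4*I*pi/5))*conj(exp(-4*I*pi/5))]
      = (1/5)[(5) + (1 + exp(-4*I*pi/5) + exp(4*I*pi/5) + 2*exp(2*I*pi/5)) + (1 + exp(-2*I*pi/5) + exp(2*I*pi/5) + 2*exp(4*I*pi/5)) + (1 + 2*exp(-4*I*pi/5) + exp(-2*I*pi/5) + exp(2*I*pi/5)) + (1 + 2*exp(-2*I*pi/5) + exp(-4*I*pi/5) + exp(4*I*pi/5))] = 5/5 = 1
  <chi_rho, chi_3> = (1/5)[1*(5)*conj(1) + 1*(1 + 2*exp(-4*I*pi/5) + exp(-2*I*pi/5) + exp(4*I*pi/5))*conj(exp(-4*I*pi/5)) + 1*(1 + exp(-2*I*pi/5) + exp(-4*I*pi/5) + 2*exp(2*I*pi/5))*conj(exp(2*I*pi/5)) + 1*(1 + 2*exp(-2*I*pi/5) + exp(4*I*pi/5) + exp(2*I*pi/5))*conj(exp(-2*I*pi/5)) + 1*(1 + exp(-4*I*pi/5) + exp(2*I*pi/5) + 2*exp(4*I*pi/5))*conj(exp(4*I*pi/5))]
      = (1/5)[(5) + (2 + exp(-2*I*pi/5) + exp(4*I*pi/5) + exp(2*I*pi/5)) + (2 + exp(-2*I*pi/5) + exp(-4*I*pi/5) + exp(4*I*pi/5)) + (2 + exp(-4*I*pi/5) + exp(4*I*pi/5) + exp(2*I*pi/5)) + (2 + exp(-2*I*pi/5) + exp(-4*I*pi/5) + exp(2*I*pi/5))] = 10/5 = 2
  <chi_rho, chi_4> = (1/5)[1*(5)*conj(1) + 1*(1 + 2*exp(-4*I*pi/5) + exp(-2*I*pi/5) + exp(4*I*pi/5))*conj(exp(-2*I*pi/5)) + 1*(1 + exp(-2*I*pi/5) + exp(-4*I*pi/5) + 2*exp(2*I*pi/5))*conj(exp(-4*I*pi/5)) + 1*(1 + 2*exp(-2*I*pi/5) + exp(4*I*pi/5) + exp(2*I*pi/5))*conj(exp(4*I*pi/5)) + 1*(1 + exp(-4*I*pi/5) + exp(2*I*pi/5) + 2*exp(4*I*pi/5))*conj(exp(2*I*pi/5))]
      = (1/5)[(5) + (1 + 2*exp(-2*I*pi/5) + exp(-4*I*pi/5) + exp(2*I*pi/5)) + (1 + 2*exp(-4*I*pi/5) + exp(4*I*pi/5) + exp(2*I*pi/5)) + (1 + exp(-2*I*pi/5) + exp(-4*I*pi/5) + 2*exp(4*I*pi/5)) + (1 + exp(-2*I*pi/5) + exp(4*I*pi/5) + 2*exp(2*I*pi/5))] = 5/5 = 1
(Exp terms are combined using exp(i*s)*conj(exp(i*t)) = exp(i*(s-t)), and sums of them are collapsed using the identity that for every m > 1 the m distinct m-th roots of unity sum to 0, e.g. 1 + exp(2*I*pi/3) + exp(-2*I*pi/3) = 0.)
Dimension check: dim(rho) = sum (mult * dim) = 1*1 + 0*1 + 1*1 + 2*1 + 1*1 = 5 = chi_rho(e) = 5.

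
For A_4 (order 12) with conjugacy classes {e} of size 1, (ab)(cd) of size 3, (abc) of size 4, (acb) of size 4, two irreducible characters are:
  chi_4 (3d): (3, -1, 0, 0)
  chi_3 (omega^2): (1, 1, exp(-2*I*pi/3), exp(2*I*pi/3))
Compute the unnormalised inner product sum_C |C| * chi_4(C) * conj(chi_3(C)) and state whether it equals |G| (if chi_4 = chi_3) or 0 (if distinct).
Sum = 0; so <chi_4, chi_3> = 0 (distinct irreducibles are orthogonal).

Argument: Compute term by term over conjugacy classes (|C| * chi_4(C) * conj(chi_3(C))):
  1*(3)*conj(1) + 3*(-1)*conj(1) + 4*(0)*conj(exp(-2*I*pi/3)) + 4*(0)*conj(exp(2*I*pi/3))
  = (3) + (-3) + (0) + (0)
  = 0.
(Exp terms are combined using exp(i*s)*conj(exp(i*t)) = exp(i*(s-t)), and sums of them are collapsed using the identity that for every m > 1 the m distinct m-th roots of unity sum to 0, e.g. 1 + exp(2*I*pi/3) + exp(-2*I*pi/3) = 0.)
Dividing by |G| = 12 gives 0/12 = 0, matching the row-orthogonality relation <chi_4, chi_3> = [chi_4 = chi_3].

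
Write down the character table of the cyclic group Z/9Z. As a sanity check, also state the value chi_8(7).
Character table of Z/9Z (irreps indexed chi_0,...,chi_8 with chi_k(m) = zeta_9^(k*m), zeta_9 = exp(2*pi*i/9)):
  irrep \ class  {0} (size 1)  {1} (size 1)    {2} (size 1)    {3} (size 1)    {4} (size 1)    {5} (size 1)    {6} (size 1)    {7} (size 1)    {8} (size 1)  
  chi_0          1             1               1               1               1               1               1               1               1             
  chi_1          1             exp(2*I*pi/9)   exp(4*I*pi/9)   exp(2*I*pi/3)   exp(8*I*pi/9)   exp(-8*I*pi/9)  exp(-2*I*pi/3)  exp(-4*I*pi/9)  exp(-2*I*pi/9)
  chi_2          1             exp(4*I*pi/9)   exp(8*I*pi/9)   exp(-2*I*pi/3)  exp(-2*I*pi/9)  exp(2*I*pi/9)   exp(2*I*pi/3)   exp(-8*I*pi/9)  exp(-4*I*pi/9)
  chi_3          1             exp(2*I*pi/3)   exp(-2*I*pi/3)  1               exp(2*I*pi/3)   exp(-2*I*pi/3)  1               exp(2*I*pi/3)   exp(-2*I*pi/3)
  chi_4          1             exp(8*I*pi/9)   exp(-2*I*pi/9)  exp(2*I*pi/3)   exp(-4*I*pi/9)  exp(4*I*pi/9)   exp(-2*I*pi/3)  exp(2*I*pi/9)   exp(-8*I*pi/9)
  chi_5          1             exp(-8*I*pi/9)  exp(2*I*pi/9)   exp(-2*I*pi/3)  exp(4*I*pi/9)   exp(-4*I*pi/9)  exp(2*I*pi/3)   exp(-2*I*pi/9)  exp(8*I*pi/9) 
  chi_6          1             exp(-2*I*pi/3)  exp(2*I*pi/3)   1               exp(-2*I*pi/3)  exp(2*I*pi/3)   1               exp(-2*I*pi/3)  exp(2*I*pi/3) 
  chi_7          1             exp(-4*I*pi/9)  exp(-8*I*pi/9)  exp(2*I*pi/3)   exp(2*I*pi/9)   exp(-2*I*pi/9)  exp(-2*I*pi/3)  exp(8*I*pi/9)   exp(4*I*pi/9) 
  chi_8          1             exp(-2*I*pi/9)  exp(-4*I*pi/9)  exp(-2*I*pi/3)  exp(-8*I*pi/9)  exp(8*I*pi/9)   exp(2*I*pi/3)   exp(4*I*pi/9)   exp(2*I*pi/9) 

Spot check: chi_8(7) = zeta_9^(8*7) = zeta_9^56 = exp(4*I*pi/9).

Justification: Z/9Z is abelian, so all 9 irreducible complex representations are 1-dimensional. They are given by chi_k(m) = zeta_9^(k*m) for k = 0,...,8. Row orthogonality: sum_m chi_k(m) conj(chi_l(m)) = 9 * [k = l].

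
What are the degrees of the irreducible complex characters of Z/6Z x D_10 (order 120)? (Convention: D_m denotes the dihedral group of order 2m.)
Dimensions: 1, 1, 1, 1, 1, 1, 1, 1, 1, 1, 1, 1, 1, 1, 1, 1, 1, 1, 1, 1, 1, 1, 1, 1, 2, 2, 2, 2, 2, 2, 2, 2, 2, 2, 2, 2, 2, 2, 2, 2, 2, 2, 2, 2, 2, 2, 2, 2

Explanation: There are 48 irreducibles (= number of conjugacy classes). Their dimensions d_i satisfy sum d_i^2 = |G| = 120: 1 + 1 + 1 + 1 + 1 + 1 + 1 + 1 + 1 + 1 + 1 + 1 + 1 + 1 + 1 + 1 + 1 + 1 + 1 + 1 + 1 + 1 + 1 + 1 + 4 + 4 + 4 + 4 + 4 + 4 + 4 + 4 + 4 + 4 + 4 + 4 + 4 + 4 + 4 + 4 + 4 + 4 + 4 + 4 + 4 + 4 + 4 + 4 = 120. (For the product with Z/6Z: each of the 6 1-dim characters of Z/6Z tensors with each irrep of D_10, giving 6 copies of each D_10-dimension.)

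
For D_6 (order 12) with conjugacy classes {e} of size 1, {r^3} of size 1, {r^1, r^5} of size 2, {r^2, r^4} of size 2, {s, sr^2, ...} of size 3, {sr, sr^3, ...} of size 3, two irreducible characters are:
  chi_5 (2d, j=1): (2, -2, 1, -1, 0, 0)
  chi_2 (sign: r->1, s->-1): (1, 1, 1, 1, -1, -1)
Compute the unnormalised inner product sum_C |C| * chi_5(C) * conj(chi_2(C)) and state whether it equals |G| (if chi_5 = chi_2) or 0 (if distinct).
Sum = 0; so <chi_5, chi_2> = 0 (distinct irreducibles are orthogonal).

Why: Compute term by term over conjugacy classes (|C| * chi_5(C) * conj(chi_2(C))):
  1*(2)*conj(1) + 1*(-2)*conj(1) + 2*(1)*conj(1) + 2*(-1)*conj(1) + 3*(0)*conj(-1) + 3*(0)*conj(-1)
  = (2) + (-2) + (2) + (-2) + (0) + (0)
  = 0.
Dividing by |G| = 12 gives 0/12 = 0, matching the row-orthogonality relation <chi_5, chi_2> = [chi_5 = chi_2].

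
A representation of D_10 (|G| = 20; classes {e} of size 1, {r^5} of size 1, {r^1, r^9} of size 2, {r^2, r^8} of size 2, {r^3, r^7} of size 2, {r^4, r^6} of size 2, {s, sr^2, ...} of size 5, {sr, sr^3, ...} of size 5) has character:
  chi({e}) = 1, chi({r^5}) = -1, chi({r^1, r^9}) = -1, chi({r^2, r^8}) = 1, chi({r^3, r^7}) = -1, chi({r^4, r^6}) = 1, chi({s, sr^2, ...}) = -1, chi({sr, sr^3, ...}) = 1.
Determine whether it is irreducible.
Irreducible: <chi, chi> = 1.

Solution. <chi, chi> = (1/|G|) sum_C |C| * |chi(C)|^2 = (1/20)[1*|1|^2 + 1*|-1|^2 + 2*|-1|^2 + 2*|1|^2 + 2*|-1|^2 + 2*|1|^2 + 5*|-1|^2 + 5*|1|^2]
  = (1/20)[(1) + (1) + (2) + (2) + (2) + (2) + (5) + (5)] = 20/20 = 1.
A character is irreducible iff <chi, chi> = 1, so this representation is irreducible.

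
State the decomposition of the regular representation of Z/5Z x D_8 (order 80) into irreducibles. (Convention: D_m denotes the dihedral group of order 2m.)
Each irreducible V_i of dimension d_i appears with multiplicity d_i, i.e. rho_reg = (direct sum over all irreducibles V_i) d_i V_i. The irreducible dimensions for Z/5Z x D_8 are 1, 1, 1, 1, 1, 1, 1, 1, 1, 1, 1, 1, 1, 1, 1, 1, 1, 1, 1, 1, 2, 2, 2, 2, 2, 2, 2, 2, 2, 2, 2, 2, 2, 2, 2: 20 irreducibles of dimension 1, each with multiplicity 1; 15 irreducibles of dimension 2, each with multiplicity 2. Total dimension 20*1*1 + 15*2*2 = 80 = |G|.

Derivation: General theorem: in the regular representation of a finite group G, each irreducible appears with multiplicity equal to its dimension. Check: dim(rho_reg) = sum d_i^2 = 1 + 1 + 1 + 1 + 1 + 1 + 1 + 1 + 1 + 1 + 1 + 1 + 1 + 1 + 1 + 1 + 1 + 1 + 1 + 1 + 4 + 4 + 4 + 4 + 4 + 4 + 4 + 4 + 4 + 4 + 4 + 4 + 4 + 4 + 4 = 80 = |G|.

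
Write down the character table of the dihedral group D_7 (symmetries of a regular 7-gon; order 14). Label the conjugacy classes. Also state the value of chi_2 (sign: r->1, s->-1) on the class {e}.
Conjugacy classes: {e} of size 1, {r^1, r^6} of size 2, {r^2, r^5} of size 2, {r^3, r^4} of size 2, {s, sr, ..., sr^6} of size 7.
Character table:
  irrep \ class              {e} (size 1)  {r^1, r^6} (size 2)  {r^2, r^5} (size 2)  {r^3, r^4} (size 2)  {s, sr, ..., sr^6} (size 7)
  chi_1 (triv)               1             1                    1                    1                    1                          
  chi_2 (sign: r->1, s->-1)  1             1                    1                    1                    -1                         
  chi_3 (2d, j=1)            2             2*cos(2*pi/7)        -2*cos(3*pi/7)       -2*cos(pi/7)         0                          
  chi_4 (2d, j=2)            2             -2*cos(3*pi/7)       -2*cos(pi/7)         2*cos(2*pi/7)        0                          
  chi_5 (2d, j=3)            2             -2*cos(pi/7)         2*cos(2*pi/7)        -2*cos(3*pi/7)       0                          

Spot check: chi_2 (sign: r->1, s->-1) on {e} = 1.

Derivation: D_7 has order 2*7 = 14 with 5 conjugacy classes, hence 5 irreducibles. Sum of squared dims 1 + 1 + 4 + 4 + 4 = 14 = |G|. Linear characters come from the abelianisation; the 2-dimensional irreps have character r^k -> 2*cos(2*pi*j*k/7), reflections -> 0.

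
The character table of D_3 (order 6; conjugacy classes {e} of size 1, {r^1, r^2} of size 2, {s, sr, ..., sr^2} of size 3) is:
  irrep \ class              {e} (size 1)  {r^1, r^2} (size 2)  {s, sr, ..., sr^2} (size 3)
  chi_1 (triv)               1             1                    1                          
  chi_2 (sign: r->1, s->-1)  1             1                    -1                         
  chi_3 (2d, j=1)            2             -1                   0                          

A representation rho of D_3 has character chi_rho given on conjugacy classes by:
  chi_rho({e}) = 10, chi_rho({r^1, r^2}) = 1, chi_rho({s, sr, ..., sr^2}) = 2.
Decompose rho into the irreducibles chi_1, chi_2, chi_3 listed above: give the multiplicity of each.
Multiplicities: chi_1: 3, chi_2: 1, chi_3: 3.

Solution. Use <chi_rho, chi> = (1/|G|) sum_C |C| * chi_rho(C) * conj(chi(C)) with |G| = 6 for each irreducible chi in the table:
  <chi_rho, chi_1> = (1/6)[1*(10)*conj(1) + 2*(1)*conj(1) + 3*(2)*conj(1)]
      = (1/6)[(10) + (2) + (6)] = 18/6 = 3
  <chi_rho, chi_2> = (1/6)[1*(10)*conj(1) + 2*(1)*conj(1) + 3*(2)*conj(-1)]
      = (1/6)[(10) + (2) + (-6)] = 6/6 = 1
  <chi_rho, chi_3> = (1/6)[1*(10)*conj(2) + 2*(1)*conj(-1) + 3*(2)*conj(0)]
      = (1/6)[(20) + (-2) + (0)] = 18/6 = 3
Dimension check: dim(rho) = sum (mult * dim) = 3*1 + 1*1 + 3*2 = 10 = chi_rho(e) = 10.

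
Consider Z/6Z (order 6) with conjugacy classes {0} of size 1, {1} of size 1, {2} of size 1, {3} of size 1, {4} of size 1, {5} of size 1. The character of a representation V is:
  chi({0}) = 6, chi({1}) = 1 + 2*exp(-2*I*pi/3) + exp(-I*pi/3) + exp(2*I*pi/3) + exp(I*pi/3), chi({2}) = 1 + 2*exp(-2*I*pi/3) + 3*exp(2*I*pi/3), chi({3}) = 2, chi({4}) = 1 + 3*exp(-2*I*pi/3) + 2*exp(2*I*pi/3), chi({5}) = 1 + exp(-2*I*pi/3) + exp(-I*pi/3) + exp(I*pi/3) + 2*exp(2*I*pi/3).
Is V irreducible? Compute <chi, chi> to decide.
Not irreducible (reducible): <chi, chi> = 8 > 1.

Details: <chi, chi> = (1/|G|) sum_C |C| * |chi(C)|^2 = (1/6)[1*|6|^2 + 1*|1 + 2*exp(-2*I*pi/3) + exp(-I*pi/3) + exp(2*I*pi/3) + exp(I*pi/3)|^2 + 1*|1 + 2*exp(-2*I*pi/3) + 3*exp(2*I*pi/3)|^2 + 1*|2|^2 + 1*|1 + 3*exp(-2*I*pi/3) + 2*exp(2*I*pi/3)|^2 + 1*|1 + exp(-2*I*pi/3) + exp(-I*pi/3) + exp(I*pi/3) + 2*exp(2*I*pi/3)|^2]
  = (1/6)[(36) + (1) + (3) + (4) + (3) + (1)] = 48/6 = 8.
(Exp terms are combined using exp(i*s)*conj(exp(i*t)) = exp(i*(s-t)), and sums of them are collapsed using the identity that for every m > 1 the m distinct m-th roots of unity sum to 0, e.g. 1 + exp(2*I*pi/3) + exp(-2*I*pi/3) = 0.)
A character is irreducible iff <chi, chi> = 1, so this representation is reducible.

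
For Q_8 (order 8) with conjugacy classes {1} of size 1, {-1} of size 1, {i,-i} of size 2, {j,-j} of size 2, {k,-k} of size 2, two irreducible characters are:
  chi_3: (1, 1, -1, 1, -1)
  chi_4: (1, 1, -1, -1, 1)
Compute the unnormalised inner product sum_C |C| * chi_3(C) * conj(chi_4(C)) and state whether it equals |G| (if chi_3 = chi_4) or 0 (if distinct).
Sum = 0; so <chi_3, chi_4> = 0 (distinct irreducibles are orthogonal).

Explanation: Compute term by term over conjugacy classes (|C| * chi_3(C) * conj(chi_4(C))):
  1*(1)*conj(1) + 1*(1)*conj(1) + 2*(-1)*conj(-1) + 2*(1)*conj(-1) + 2*(-1)*conj(1)
  = (1) + (1) + (2) + (-2) + (-2)
  = 0.
Dividing by |G| = 8 gives 0/8 = 0, matching the row-orthogonality relation <chi_3, chi_4> = [chi_3 = chi_4].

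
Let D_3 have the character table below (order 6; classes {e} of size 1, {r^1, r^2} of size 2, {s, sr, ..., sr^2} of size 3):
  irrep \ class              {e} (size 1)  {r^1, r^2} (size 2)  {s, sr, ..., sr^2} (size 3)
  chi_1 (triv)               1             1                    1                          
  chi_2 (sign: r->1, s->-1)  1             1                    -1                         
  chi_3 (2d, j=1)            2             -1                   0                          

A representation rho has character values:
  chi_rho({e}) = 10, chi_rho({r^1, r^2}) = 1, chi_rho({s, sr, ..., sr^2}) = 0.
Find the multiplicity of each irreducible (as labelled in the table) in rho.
Multiplicities: chi_1: 2, chi_2: 2, chi_3: 3.

Solution. Use <chi_rho, chi> = (1/|G|) sum_C |C| * chi_rho(C) * conj(chi(C)) with |G| = 6 for each irreducible chi in the table:
  <chi_rho, chi_1> = (1/6)[1*(10)*conj(1) + 2*(1)*conj(1) + 3*(0)*conj(1)]
      = (1/6)[(10) + (2) + (0)] = 12/6 = 2
  <chi_rho, chi_2> = (1/6)[1*(10)*conj(1) + 2*(1)*conj(1) + 3*(0)*conj(-1)]
      = (1/6)[(10) + (2) + (0)] = 12/6 = 2
  <chi_rho, chi_3> = (1/6)[1*(10)*conj(2) + 2*(1)*conj(-1) + 3*(0)*conj(0)]
      = (1/6)[(20) + (-2) + (0)] = 18/6 = 3
Dimension check: dim(rho) = sum (mult * dim) = 2*1 + 2*1 + 3*2 = 10 = chi_rho(e) = 10.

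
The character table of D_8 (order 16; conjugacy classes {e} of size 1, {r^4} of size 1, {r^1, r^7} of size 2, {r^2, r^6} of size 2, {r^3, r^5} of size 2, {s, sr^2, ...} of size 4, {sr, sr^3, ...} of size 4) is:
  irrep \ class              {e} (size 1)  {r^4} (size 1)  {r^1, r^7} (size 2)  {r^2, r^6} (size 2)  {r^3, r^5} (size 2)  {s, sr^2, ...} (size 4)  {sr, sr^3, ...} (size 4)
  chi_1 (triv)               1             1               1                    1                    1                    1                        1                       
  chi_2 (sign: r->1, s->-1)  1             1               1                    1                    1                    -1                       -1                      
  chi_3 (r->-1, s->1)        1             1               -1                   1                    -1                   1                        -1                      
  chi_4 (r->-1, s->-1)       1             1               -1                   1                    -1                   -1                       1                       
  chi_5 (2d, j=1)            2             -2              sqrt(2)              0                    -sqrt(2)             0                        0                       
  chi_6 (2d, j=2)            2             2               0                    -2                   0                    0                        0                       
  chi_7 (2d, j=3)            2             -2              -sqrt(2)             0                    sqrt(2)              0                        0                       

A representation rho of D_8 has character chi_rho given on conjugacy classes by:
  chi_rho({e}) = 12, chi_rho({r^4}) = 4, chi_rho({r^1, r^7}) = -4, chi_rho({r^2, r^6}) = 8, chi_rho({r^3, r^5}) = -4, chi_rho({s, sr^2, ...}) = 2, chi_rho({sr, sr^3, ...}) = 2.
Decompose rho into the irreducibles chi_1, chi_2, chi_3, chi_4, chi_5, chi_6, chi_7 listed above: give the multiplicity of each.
Multiplicities: chi_1: 2, chi_2: 0, chi_3: 3, chi_4: 3, chi_5: 1, chi_6: 0, chi_7: 1.

Use <chi_rho, chi> = (1/|G|) sum_C |C| * chi_rho(C) * conj(chi(C)) with |G| = 16 for each irreducible chi in the table:
  <chi_rho, chi_1> = (1/16)[1*(12)*conj(1) + 1*(4)*conj(1) + 2*(-4)*conj(1) + 2*(8)*conj(1) + 2*(-4)*conj(1) + 4*(2)*conj(1) + 4*(2)*conj(1)]
      = (1/16)[(12) + (4) + (-8) + (16) + (-8) + (8) + (8)] = 32/16 = 2
  <chi_rho, chi_2> = (1/16)[1*(12)*conj(1) + 1*(4)*conj(1) + 2*(-4)*conj(1) + 2*(8)*conj(1) + 2*(-4)*conj(1) + 4*(2)*conj(-1) + 4*(2)*conj(-1)]
      = (1/16)[(12) + (4) + (-8) + (16) + (-8) + (-8) + (-8)] = 0/16 = 0
  <chi_rho, chi_3> = (1/16)[1*(12)*conj(1) + 1*(4)*conj(1) + 2*(-4)*conj(-1) + 2*(8)*conj(1) + 2*(-4)*conj(-1) + 4*(2)*conj(1) + 4*(2)*conj(-1)]
      = (1/16)[(12) + (4) + (8) + (16) + (8) + (8) + (-8)] = 48/16 = 3
  <chi_rho, chi_4> = (1/16)[1*(12)*conj(1) + 1*(4)*conj(1) + 2*(-4)*conj(-1) + 2*(8)*conj(1) + 2*(-4)*conj(-1) + 4*(2)*conj(-1) + 4*(2)*conj(1)]
      = (1/16)[(12) + (4) + (8) + (16) + (8) + (-8) + (8)] = 48/16 = 3
  <chi_rho, chi_5> = (1/16)[1*(12)*conj(2) + 1*(4)*conj(-2) + 2*(-4)*conj(sqrt(2)) + 2*(8)*conj(0) + 2*(-4)*conj(-sqrt(2)) + 4*(2)*conj(0) + 4*(2)*conj(0)]
      = (1/16)[(24) + (-8) + (-8*sqrt(2)) + (0) + (8*sqrt(2)) + (0) + (0)] = 16/16 = 1
  <chi_rho, chi_6> = (1/16)[1*(12)*conj(2) + 1*(4)*conj(2) + 2*(-4)*conj(0) + 2*(8)*conj(-2) + 2*(-4)*conj(0) + 4*(2)*conj(0) + 4*(2)*conj(0)]
      = (1/16)[(24) + (8) + (0) + (-32) + (0) + (0) + (0)] = 0/16 = 0
  <chi_rho, chi_7> = (1/16)[1*(12)*conj(2) + 1*(4)*conj(-2) + 2*(-4)*conj(-sqrt(2)) + 2*(8)*conj(0) + 2*(-4)*conj(sqrt(2)) + 4*(2)*conj(0) + 4*(2)*conj(0)]
      = (1/16)[(24) + (-8) + (8*sqrt(2)) + (0) + (-8*sqrt(2)) + (0) + (0)] = 16/16 = 1
Dimension check: dim(rho) = sum (mult * dim) = 2*1 + 0*1 + 3*1 + 3*1 + 1*2 + 0*2 + 1*2 = 12 = chi_rho(e) = 12.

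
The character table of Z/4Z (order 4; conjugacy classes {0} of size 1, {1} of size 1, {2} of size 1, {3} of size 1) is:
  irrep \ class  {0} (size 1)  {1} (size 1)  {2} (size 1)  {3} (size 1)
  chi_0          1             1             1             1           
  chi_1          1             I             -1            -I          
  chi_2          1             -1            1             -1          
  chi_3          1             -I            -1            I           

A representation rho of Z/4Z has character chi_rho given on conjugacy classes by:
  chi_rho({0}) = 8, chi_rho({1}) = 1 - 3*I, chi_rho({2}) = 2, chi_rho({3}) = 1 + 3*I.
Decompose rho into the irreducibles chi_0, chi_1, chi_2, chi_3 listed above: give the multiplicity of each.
Multiplicities: chi_0: 3, chi_1: 0, chi_2: 2, chi_3: 3.

Working: Use <chi_rho, chi> = (1/|G|) sum_C |C| * chi_rho(C) * conj(chi(C)) with |G| = 4 for each irreducible chi in the table:
  <chi_rho, chi_0> = (1/4)[1*(8)*conj(1) + 1*(1 - 3*I)*conj(1) + 1*(2)*conj(1) + 1*(1 + 3*I)*conj(1)]
      = (1/4)[(8) + (1 - 3*I) + (2) + (1 + 3*I)] = 12/4 = 3
  <chi_rho, chi_1> = (1/4)[1*(8)*conj(1) + 1*(1 - 3*I)*conj(I) + 1*(2)*conj(-1) + 1*(1 + 3*I)*conj(-I)]
      = (1/4)[(8) + (-3 - I) + (-2) + (-3 + I)] = 0/4 = 0
  <chi_rho, chi_2> = (1/4)[1*(8)*conj(1) + 1*(1 - 3*I)*conj(-1) + 1*(2)*conj(1) + 1*(1 + 3*I)*conj(-1)]
      = (1/4)[(8) + (-1 + 3*I) + (2) + (-1 - 3*I)] = 8/4 = 2
  <chi_rho, chi_3> = (1/4)[1*(8)*conj(1) + 1*(1 - 3*I)*conj(-I) + 1*(2)*conj(-1) + 1*(1 + 3*I)*conj(I)]
      = (1/4)[(8) + (3 + I) + (-2) + (3 - I)] = 12/4 = 3
(Exp terms are combined using exp(i*s)*conj(exp(i*t)) = exp(i*(s-t)), and sums of them are collapsed using the identity that for every m > 1 the m distinct m-th roots of unity sum to 0, e.g. 1 + exp(2*I*pi/3) + exp(-2*I*pi/3) = 0.)
Dimension check: dim(rho) = sum (mult * dim) = 3*1 + 0*1 + 2*1 + 3*1 = 8 = chi_rho(e) = 8.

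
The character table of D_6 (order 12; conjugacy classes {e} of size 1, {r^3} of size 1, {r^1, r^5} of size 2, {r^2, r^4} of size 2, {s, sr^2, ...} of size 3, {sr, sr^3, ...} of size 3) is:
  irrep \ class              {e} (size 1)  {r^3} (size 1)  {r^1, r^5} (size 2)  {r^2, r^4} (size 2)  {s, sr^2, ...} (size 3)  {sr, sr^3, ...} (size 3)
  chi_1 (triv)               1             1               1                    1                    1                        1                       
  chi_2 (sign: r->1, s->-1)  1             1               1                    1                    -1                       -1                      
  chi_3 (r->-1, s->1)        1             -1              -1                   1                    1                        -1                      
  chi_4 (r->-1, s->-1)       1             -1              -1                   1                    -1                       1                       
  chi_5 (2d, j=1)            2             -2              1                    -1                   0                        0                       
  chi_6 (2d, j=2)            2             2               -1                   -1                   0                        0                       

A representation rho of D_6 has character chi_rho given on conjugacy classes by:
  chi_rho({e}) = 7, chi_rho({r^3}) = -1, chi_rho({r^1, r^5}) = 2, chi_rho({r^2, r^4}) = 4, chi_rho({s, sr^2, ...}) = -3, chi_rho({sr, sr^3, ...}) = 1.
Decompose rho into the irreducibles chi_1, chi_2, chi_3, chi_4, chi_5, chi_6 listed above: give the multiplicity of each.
Multiplicities: chi_1: 1, chi_2: 2, chi_3: 0, chi_4: 2, chi_5: 1, chi_6: 0.

Proof sketch: Use <chi_rho, chi> = (1/|G|) sum_C |C| * chi_rho(C) * conj(chi(C)) with |G| = 12 for each irreducible chi in the table:
  <chi_rho, chi_1> = (1/12)[1*(7)*conj(1) + 1*(-1)*conj(1) + 2*(2)*conj(1) + 2*(4)*conj(1) + 3*(-3)*conj(1) + 3*(1)*conj(1)]
      = (1/12)[(7) + (-1) + (4) + (8) + (-9) + (3)] = 12/12 = 1
  <chi_rho, chi_2> = (1/12)[1*(7)*conj(1) + 1*(-1)*conj(1) + 2*(2)*conj(1) + 2*(4)*conj(1) + 3*(-3)*conj(-1) + 3*(1)*conj(-1)]
      = (1/12)[(7) + (-1) + (4) + (8) + (9) + (-3)] = 24/12 = 2
  <chi_rho, chi_3> = (1/12)[1*(7)*conj(1) + 1*(-1)*conj(-1) + 2*(2)*conj(-1) + 2*(4)*conj(1) + 3*(-3)*conj(1) + 3*(1)*conj(-1)]
      = (1/12)[(7) + (1) + (-4) + (8) + (-9) + (-3)] = 0/12 = 0
  <chi_rho, chi_4> = (1/12)[1*(7)*conj(1) + 1*(-1)*conj(-1) + 2*(2)*conj(-1) + 2*(4)*conj(1) + 3*(-3)*conj(-1) + 3*(1)*conj(1)]
      = (1/12)[(7) + (1) + (-4) + (8) + (9) + (3)] = 24/12 = 2
  <chi_rho, chi_5> = (1/12)[1*(7)*conj(2) + 1*(-1)*conj(-2) + 2*(2)*conj(1) + 2*(4)*conj(-1) + 3*(-3)*conj(0) + 3*(1)*conj(0)]
      = (1/12)[(14) + (2) + (4) + (-8) + (0) + (0)] = 12/12 = 1
  <chi_rho, chi_6> = (1/12)[1*(7)*conj(2) + 1*(-1)*conj(2) + 2*(2)*conj(-1) + 2*(4)*conj(-1) + 3*(-3)*conj(0) + 3*(1)*conj(0)]
      = (1/12)[(14) + (-2) + (-4) + (-8) + (0) + (0)] = 0/12 = 0
Dimension check: dim(rho) = sum (mult * dim) = 1*1 + 2*1 + 0*1 + 2*1 + 1*2 + 0*2 = 7 = chi_rho(e) = 7.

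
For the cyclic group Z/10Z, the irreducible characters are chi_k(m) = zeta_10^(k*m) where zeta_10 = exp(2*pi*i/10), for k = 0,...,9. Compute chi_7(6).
chi_7(6) = zeta_10^42 = exp(2*I*pi/5)

Working: chi_7(6) = zeta_10^(7*6) = zeta_10^42. Since zeta_10^10 = 1, this equals zeta_10^2 = exp(2*pi*i*2/10) = exp(2*I*pi/5).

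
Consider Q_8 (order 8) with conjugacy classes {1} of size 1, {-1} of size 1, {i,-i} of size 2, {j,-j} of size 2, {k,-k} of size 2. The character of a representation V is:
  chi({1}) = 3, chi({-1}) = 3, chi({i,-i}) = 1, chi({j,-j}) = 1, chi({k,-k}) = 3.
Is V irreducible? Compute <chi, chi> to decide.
Not irreducible (reducible): <chi, chi> = 5 > 1.

Solution. <chi, chi> = (1/|G|) sum_C |C| * |chi(C)|^2 = (1/8)[1*|3|^2 + 1*|3|^2 + 2*|1|^2 + 2*|1|^2 + 2*|3|^2]
  = (1/8)[(9) + (9) + (2) + (2) + (18)] = 40/8 = 5.
A character is irreducible iff <chi, chi> = 1, so this representation is reducible.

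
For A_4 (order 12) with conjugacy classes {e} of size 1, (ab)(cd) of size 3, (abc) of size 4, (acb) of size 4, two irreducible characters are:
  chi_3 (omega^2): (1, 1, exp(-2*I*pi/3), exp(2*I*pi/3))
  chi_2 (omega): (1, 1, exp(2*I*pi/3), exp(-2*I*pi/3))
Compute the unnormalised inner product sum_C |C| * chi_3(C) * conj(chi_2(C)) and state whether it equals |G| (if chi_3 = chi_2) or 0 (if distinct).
Sum = 0; so <chi_3, chi_2> = 0 (distinct irreducibles are orthogonal).

Working: Compute term by term over conjugacy classes (|C| * chi_3(C) * conj(chi_2(C))):
  1*(1)*conj(1) + 3*(1)*conj(1) + 4*(exp(-2*I*pi/3))*conj(exp(2*I*pi/3)) + 4*(exp(2*I*pi/3))*conj(exp(-2*I*pi/3))
  = (1) + (3) + (4*exp(2*I*pi/3)) + (4*exp(-2*I*pi/3))
  = 0.
(Exp terms are combined using exp(i*s)*conj(exp(i*t)) = exp(i*(s-t)), and sums of them are collapsed using the identity that for every m > 1 the m distinct m-th roots of unity sum to 0, e.g. 1 + exp(2*I*pi/3) + exp(-2*I*pi/3) = 0.)
Dividing by |G| = 12 gives 0/12 = 0, matching the row-orthogonality relation <chi_3, chi_2> = [chi_3 = chi_2].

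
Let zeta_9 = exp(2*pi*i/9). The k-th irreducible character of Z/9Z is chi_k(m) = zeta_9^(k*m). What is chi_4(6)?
chi_4(6) = zeta_9^24 = exp(-2*I*pi/3)

Working: chi_4(6) = zeta_9^(4*6) = zeta_9^24. Since zeta_9^9 = 1, this equals zeta_9^6 = exp(2*pi*i*6/9) = exp(-2*I*pi/3).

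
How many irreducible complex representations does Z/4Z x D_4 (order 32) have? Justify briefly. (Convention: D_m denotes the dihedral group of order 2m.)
20

Working: The number of irreducible complex representations of a finite group equals its number of conjugacy classes. For a direct product, #classes(G x H) = #classes(G) * #classes(H). Z/4Z has 4 classes (abelian), D_4 has 5 classes, so 4 * 5 = 20, so Z/4Z x D_4 (order 32) has exactly 20 irreducible complex representations.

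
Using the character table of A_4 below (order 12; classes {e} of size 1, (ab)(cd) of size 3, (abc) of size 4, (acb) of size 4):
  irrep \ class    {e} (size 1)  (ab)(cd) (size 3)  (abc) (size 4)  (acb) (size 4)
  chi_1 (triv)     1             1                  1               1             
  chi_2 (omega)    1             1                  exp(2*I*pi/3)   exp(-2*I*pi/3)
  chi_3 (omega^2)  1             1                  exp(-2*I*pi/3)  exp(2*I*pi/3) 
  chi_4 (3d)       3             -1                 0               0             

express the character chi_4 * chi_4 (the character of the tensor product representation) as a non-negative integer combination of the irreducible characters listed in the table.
chi_4 tensor chi_4 = chi_1 + chi_2 + chi_3 + 2*chi_4 (all other irreducibles have multiplicity 0).

Solution. The character of a tensor product is the pointwise product (chi_4 * chi_4)(C) = chi_4(C) * chi_4(C):
  {e}: (3)*(3), (ab)(cd): (-1)*(-1), (abc): (0)*(0), (acb): (0)*(0)
so (chi_4 * chi_4) takes values
  {e} -> 9, (ab)(cd) -> 1, (abc) -> 0, (acb) -> 0.
Now take the inner product of this character with each irreducible chi from the table, <chi_4*chi_4, chi> = (1/12) sum_C |C| (chi_4*chi_4)(C) conj(chi(C)):
  <chi_4*chi_4, chi_1> = (1/12)[1*(9)*conj(1) + 3*(1)*conj(1) + 4*(0)*conj(1) + 4*(0)*conj(1)]
      = (1/12)[(9) + (3) + (0) + (0)] = 12/12 = 1
  <chi_4*chi_4, chi_2> = (1/12)[1*(9)*conj(1) + 3*(1)*conj(1) + 4*(0)*conj(exp(2*I*pi/3)) + 4*(0)*conj(exp(-2*I*pi/3))]
      = (1/12)[(9) + (3) + (0) + (0)] = 12/12 = 1
  <chi_4*chi_4, chi_3> = (1/12)[1*(9)*conj(1) + 3*(1)*conj(1) + 4*(0)*conj(exp(-2*I*pi/3)) + 4*(0)*conj(exp(2*I*pi/3))]
      = (1/12)[(9) + (3) + (0) + (0)] = 12/12 = 1
  <chi_4*chi_4, chi_4> = (1/12)[1*(9)*conj(3) + 3*(1)*conj(-1) + 4*(0)*conj(0) + 4*(0)*conj(0)]
      = (1/12)[(27) + (-3) + (0) + (0)] = 24/12 = 2
(Exp terms are combined using exp(i*s)*conj(exp(i*t)) = exp(i*(s-t)), and sums of them are collapsed using the identity that for every m > 1 the m distinct m-th roots of unity sum to 0, e.g. 1 + exp(2*I*pi/3) + exp(-2*I*pi/3) = 0.)
Hence the multiplicities are chi_1: 1, chi_2: 1, chi_3: 1, chi_4: 2. Dimension check: dim(chi_4)*dim(chi_4) = 3*3 = 9 and sum (mult * dim) = 1*1 + 1*1 + 1*1 + 2*3 = 9.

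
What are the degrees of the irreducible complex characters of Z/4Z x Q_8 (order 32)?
Dimensions: 1, 1, 1, 1, 1, 1, 1, 1, 1, 1, 1, 1, 1, 1, 1, 1, 2, 2, 2, 2

Reasoning: There are 20 irreducibles (= number of conjugacy classes). Their dimensions d_i satisfy sum d_i^2 = |G| = 32: 1 + 1 + 1 + 1 + 1 + 1 + 1 + 1 + 1 + 1 + 1 + 1 + 1 + 1 + 1 + 1 + 4 + 4 + 4 + 4 = 32. (For the product with Z/4Z: each of the 4 1-dim characters of Z/4Z tensors with each irrep of Q_8, giving 4 copies of each Q_8-dimension.)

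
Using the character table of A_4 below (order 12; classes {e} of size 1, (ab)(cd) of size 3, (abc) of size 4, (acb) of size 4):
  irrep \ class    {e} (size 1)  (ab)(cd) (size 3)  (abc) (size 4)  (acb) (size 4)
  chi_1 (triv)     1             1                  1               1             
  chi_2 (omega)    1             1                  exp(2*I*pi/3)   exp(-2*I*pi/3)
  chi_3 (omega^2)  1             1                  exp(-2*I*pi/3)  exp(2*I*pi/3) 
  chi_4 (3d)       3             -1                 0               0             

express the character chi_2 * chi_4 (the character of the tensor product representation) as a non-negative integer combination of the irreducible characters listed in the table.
chi_2 tensor chi_4 = chi_4 (all other irreducibles have multiplicity 0).

Justification: The character of a tensor product is the pointwise product (chi_2 * chi_4)(C) = chi_2(C) * chi_4(C):
  {e}: (1)*(3), (ab)(cd): (1)*(-1), (abc): (exp(2*I*pi/3))*(0), (acb): (exp(-2*I*pi/3))*(0)
so (chi_2 * chi_4) takes values
  {e} -> 3, (ab)(cd) -> -1, (abc) -> 0, (acb) -> 0.
Now take the inner product of this character with each irreducible chi from the table, <chi_2*chi_4, chi> = (1/12) sum_C |C| (chi_2*chi_4)(C) conj(chi(C)):
  <chi_2*chi_4, chi_1> = (1/12)[1*(3)*conj(1) + 3*(-1)*conj(1) + 4*(0)*conj(1) + 4*(0)*conj(1)]
      = (1/12)[(3) + (-3) + (0) + (0)] = 0/12 = 0
  <chi_2*chi_4, chi_2> = (1/12)[1*(3)*conj(1) + 3*(-1)*conj(1) + 4*(0)*conj(exp(2*I*pi/3)) + 4*(0)*conj(exp(-2*I*pi/3))]
      = (1/12)[(3) + (-3) + (0) + (0)] = 0/12 = 0
  <chi_2*chi_4, chi_3> = (1/12)[1*(3)*conj(1) + 3*(-1)*conj(1) + 4*(0)*conj(exp(-2*I*pi/3)) + 4*(0)*conj(exp(2*I*pi/3))]
      = (1/12)[(3) + (-3) + (0) + (0)] = 0/12 = 0
  <chi_2*chi_4, chi_4> = (1/12)[1*(3)*conj(3) + 3*(-1)*conj(-1) + 4*(0)*conj(0) + 4*(0)*conj(0)]
      = (1/12)[(9) + (3) + (0) + (0)] = 12/12 = 1
(Exp terms are combined using exp(i*s)*conj(exp(i*t)) = exp(i*(s-t)), and sums of them are collapsed using the identity that for every m > 1 the m distinct m-th roots of unity sum to 0, e.g. 1 + exp(2*I*pi/3) + exp(-2*I*pi/3) = 0.)
Hence the multiplicities are chi_4: 1. Dimension check: dim(chi_2)*dim(chi_4) = 1*3 = 3 and sum (mult * dim) = 1*3 = 3.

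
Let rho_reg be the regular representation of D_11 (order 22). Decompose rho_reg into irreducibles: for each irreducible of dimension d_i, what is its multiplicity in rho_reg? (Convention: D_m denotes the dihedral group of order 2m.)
Each irreducible V_i of dimension d_i appears with multiplicity d_i, i.e. rho_reg = (direct sum over all irreducibles V_i) d_i V_i. The irreducible dimensions for D_11 are 1, 1, 2, 2, 2, 2, 2: 2 irreducibles of dimension 1, each with multiplicity 1; 5 irreducibles of dimension 2, each with multiplicity 2. Total dimension 2*1*1 + 5*2*2 = 22 = |G|.

Working: General theorem: in the regular representation of a finite group G, each irreducible appears with multiplicity equal to its dimension. Check: dim(rho_reg) = sum d_i^2 = 1 + 1 + 4 + 4 + 4 + 4 + 4 = 22 = |G|.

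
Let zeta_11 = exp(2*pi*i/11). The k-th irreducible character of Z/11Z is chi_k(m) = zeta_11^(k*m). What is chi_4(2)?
chi_4(2) = zeta_11^8 = exp(-6*I*pi/11)

Solution. chi_4(2) = zeta_11^(4*2) = zeta_11^8. Since zeta_11^11 = 1, this equals zeta_11^8 = exp(2*pi*i*8/11) = exp(-6*I*pi/11).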